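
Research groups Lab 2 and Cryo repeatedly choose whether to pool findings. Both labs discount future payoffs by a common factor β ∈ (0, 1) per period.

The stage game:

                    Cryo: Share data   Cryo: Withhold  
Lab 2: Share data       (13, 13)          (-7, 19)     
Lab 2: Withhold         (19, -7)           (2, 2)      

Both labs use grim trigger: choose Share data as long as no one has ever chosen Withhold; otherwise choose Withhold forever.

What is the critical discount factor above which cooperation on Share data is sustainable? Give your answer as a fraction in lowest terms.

6/17

One-period gain from deviating is 19 − 13 = 6. The loss is 13 − 2 = 11 in every subsequent period, with present value 11·β/(1−β).
Deviation is unprofitable when 11·β/(1−β) ≥ 6, i.e. β/(1−β) ≥ 6/11.
Equivalently β ≥ 6/(6+11) = 6/17.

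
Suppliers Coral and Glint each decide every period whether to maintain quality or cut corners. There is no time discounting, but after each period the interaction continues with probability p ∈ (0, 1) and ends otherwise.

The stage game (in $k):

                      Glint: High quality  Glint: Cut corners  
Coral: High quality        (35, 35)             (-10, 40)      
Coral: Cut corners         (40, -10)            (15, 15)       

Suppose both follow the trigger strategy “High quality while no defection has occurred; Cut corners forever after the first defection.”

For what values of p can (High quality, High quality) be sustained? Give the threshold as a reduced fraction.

With no time discounting, the continuation probability p plays the role of the discount factor.
Grim-trigger IC: 35/(1−p) ≥ 40 + 15p/(1−p) ⇒ p ≥ (40−35)/(40−15) = 1/5.

1/5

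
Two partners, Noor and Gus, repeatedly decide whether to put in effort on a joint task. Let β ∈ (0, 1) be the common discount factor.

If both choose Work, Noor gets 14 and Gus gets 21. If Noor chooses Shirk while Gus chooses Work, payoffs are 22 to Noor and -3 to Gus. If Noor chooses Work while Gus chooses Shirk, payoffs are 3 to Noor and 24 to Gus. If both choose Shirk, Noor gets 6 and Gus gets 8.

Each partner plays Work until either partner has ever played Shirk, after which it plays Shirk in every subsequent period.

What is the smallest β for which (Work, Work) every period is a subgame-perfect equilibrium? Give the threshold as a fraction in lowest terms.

Noor's threshold: (22−14)/(22−6) = 1/2.
Gus's threshold: (24−21)/(24−8) = 3/16.
1/2 > 3/16, so Noor binds and β* = 1/2.

1/2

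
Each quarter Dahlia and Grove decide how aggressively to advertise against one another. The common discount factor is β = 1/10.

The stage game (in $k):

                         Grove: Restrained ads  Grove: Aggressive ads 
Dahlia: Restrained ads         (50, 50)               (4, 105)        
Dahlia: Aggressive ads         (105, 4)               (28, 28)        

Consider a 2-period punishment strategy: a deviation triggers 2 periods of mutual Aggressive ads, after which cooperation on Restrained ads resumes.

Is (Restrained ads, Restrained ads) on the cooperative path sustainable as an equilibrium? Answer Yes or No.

Comparing payoff streams over the 3 periods until play realigns: cooperate → 50(1+β+…+β^2); deviate → 105 + 28(β+…+β^2).
Cooperation is sustained iff (50−28)(β+…+β^2) ≥ 105−50.
β+…+β^2 = 1/10·(1−(1/10)^2)/(1−1/10) = 0.1100, and (105−50)/(50−28) = 2.5000.
0.1100 < 2.5000, so cooperation is not sustainable.

No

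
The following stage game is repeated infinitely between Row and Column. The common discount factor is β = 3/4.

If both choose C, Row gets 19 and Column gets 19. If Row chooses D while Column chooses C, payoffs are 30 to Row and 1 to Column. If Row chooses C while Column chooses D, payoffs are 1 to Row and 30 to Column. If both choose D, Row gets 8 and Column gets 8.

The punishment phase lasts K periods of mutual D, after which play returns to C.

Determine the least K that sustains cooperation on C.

2

Need Σ_{k=1}^{K} β^k ≥ (30−19)/(19−8) = 1.0000 at β = 3/4.
At K = 1 the sum is 0.7500 < 1.0000; at K = 2 it is 1.3125 ≥ 1.0000.
So the minimum punishment length is K = 2.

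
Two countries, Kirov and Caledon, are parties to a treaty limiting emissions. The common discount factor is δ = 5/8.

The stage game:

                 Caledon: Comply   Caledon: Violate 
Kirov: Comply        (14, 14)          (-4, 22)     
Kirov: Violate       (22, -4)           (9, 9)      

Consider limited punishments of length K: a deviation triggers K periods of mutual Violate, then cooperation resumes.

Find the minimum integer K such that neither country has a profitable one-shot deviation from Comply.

Need Σ_{k=1}^{K} δ^k ≥ (22−14)/(14−9) = 1.6000 at δ = 5/8.
At K = 6 the sum is 1.5673 < 1.6000; at K = 7 it is 1.6046 ≥ 1.6000.
So the minimum punishment length is K = 7.

7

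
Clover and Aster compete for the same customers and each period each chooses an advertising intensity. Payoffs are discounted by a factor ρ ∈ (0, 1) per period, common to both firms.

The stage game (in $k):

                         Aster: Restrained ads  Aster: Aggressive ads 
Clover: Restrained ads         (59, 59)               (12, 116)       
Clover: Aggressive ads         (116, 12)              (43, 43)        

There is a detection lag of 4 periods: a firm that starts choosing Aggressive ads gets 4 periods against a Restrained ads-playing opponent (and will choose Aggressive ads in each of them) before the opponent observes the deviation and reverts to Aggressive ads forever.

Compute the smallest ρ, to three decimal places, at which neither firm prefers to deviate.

The best deviation is to choose Aggressive ads for all 4 undetected periods, earning 116 each, then 43 forever once detected.
Deviation value: 116(1−ρ^4)/(1−ρ) + 43ρ^4/(1−ρ); cooperation value: 59/(1−ρ).
IC: 59 ≥ 116(1−ρ^4) + 43ρ^4 = 116 − 73ρ^4.
So ρ^4 ≥ 57/73, giving ρ ≥ (57/73)^(1/4) ≈ 0.940.

0.940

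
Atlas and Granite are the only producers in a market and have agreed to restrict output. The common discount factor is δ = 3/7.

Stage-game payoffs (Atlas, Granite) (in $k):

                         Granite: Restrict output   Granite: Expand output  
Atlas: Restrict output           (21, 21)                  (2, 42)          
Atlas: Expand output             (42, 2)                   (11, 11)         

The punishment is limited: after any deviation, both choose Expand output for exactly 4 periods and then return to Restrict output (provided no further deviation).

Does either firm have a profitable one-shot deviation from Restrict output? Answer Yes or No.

Yes

A one-shot deviation gives 42 now, then 11 for 4 periods, then back to 21.
Gain from deviating: (42−21) today; loss: (21−11) in each of the next 4 periods.
No-deviation condition: (21−11)(δ+…+δ^4) ≥ 42−21, i.e. δ+…+δ^4 ≥ 21/10.
At δ = 3/7: δ+…+δ^4 = 0.7247 < 2.1000.
So cooperation is not sustainable.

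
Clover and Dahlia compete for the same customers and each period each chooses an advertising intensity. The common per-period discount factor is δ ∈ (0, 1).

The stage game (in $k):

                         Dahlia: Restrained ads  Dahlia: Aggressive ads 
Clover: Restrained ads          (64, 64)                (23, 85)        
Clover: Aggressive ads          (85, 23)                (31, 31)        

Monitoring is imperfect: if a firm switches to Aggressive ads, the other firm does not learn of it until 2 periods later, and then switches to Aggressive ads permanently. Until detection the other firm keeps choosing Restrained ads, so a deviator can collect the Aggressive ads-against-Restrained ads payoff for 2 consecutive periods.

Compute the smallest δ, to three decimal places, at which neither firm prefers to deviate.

0.624

The best deviation is to choose Aggressive ads for all 2 undetected periods, earning 85 each, then 31 forever once detected.
Deviation value: 85(1−δ^2)/(1−δ) + 31δ^2/(1−δ); cooperation value: 64/(1−δ).
IC: 64 ≥ 85(1−δ^2) + 31δ^2 = 85 − 54δ^2.
So δ^2 ≥ 21/54 = 7/18, giving δ ≥ (7/18)^(1/2) ≈ 0.624.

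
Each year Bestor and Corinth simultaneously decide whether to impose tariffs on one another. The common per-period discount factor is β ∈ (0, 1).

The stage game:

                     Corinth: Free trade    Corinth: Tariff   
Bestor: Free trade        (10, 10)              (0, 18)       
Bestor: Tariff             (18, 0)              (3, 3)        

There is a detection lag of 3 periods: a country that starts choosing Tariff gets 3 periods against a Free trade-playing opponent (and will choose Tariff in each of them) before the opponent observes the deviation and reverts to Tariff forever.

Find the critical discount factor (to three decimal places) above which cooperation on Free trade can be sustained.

A deviator earns 18 for 3 periods, then 3 forever; cooperating earns 10 forever. Multiplying the IC by (1−β):
10 ≥ 18(1−β^3) + 3β^3, so 15·β^3 ≥ 8 and β^3 ≥ 8/15.
β ≥ (8/15)^(1/3) ≈ 0.811.

0.811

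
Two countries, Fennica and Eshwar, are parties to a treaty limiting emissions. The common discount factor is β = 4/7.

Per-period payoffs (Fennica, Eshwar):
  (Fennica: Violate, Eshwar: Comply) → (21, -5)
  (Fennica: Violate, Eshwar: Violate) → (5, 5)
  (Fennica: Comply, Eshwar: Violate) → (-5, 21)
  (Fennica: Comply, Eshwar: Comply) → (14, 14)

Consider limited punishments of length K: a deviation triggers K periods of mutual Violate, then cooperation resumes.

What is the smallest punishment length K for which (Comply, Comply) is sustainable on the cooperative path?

2

Need Σ_{k=1}^{K} β^k ≥ (21−14)/(14−5) = 0.7778 at β = 4/7.
At K = 1 the sum is 0.5714 < 0.7778; at K = 2 it is 0.8980 ≥ 0.7778.
So the minimum punishment length is K = 2.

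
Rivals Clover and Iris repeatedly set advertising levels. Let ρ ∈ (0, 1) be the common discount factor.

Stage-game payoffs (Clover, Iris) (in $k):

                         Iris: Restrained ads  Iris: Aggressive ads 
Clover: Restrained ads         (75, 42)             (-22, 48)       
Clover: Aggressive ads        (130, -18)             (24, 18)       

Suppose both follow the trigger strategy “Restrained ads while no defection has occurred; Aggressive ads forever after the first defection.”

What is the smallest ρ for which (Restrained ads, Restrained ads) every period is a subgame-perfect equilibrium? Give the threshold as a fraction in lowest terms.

Clover's threshold: (130−75)/(130−24) = 55/106.
Iris's threshold: (48−42)/(48−18) = 1/5.
55/106 > 1/5, so Clover binds and ρ* = 55/106.

55/106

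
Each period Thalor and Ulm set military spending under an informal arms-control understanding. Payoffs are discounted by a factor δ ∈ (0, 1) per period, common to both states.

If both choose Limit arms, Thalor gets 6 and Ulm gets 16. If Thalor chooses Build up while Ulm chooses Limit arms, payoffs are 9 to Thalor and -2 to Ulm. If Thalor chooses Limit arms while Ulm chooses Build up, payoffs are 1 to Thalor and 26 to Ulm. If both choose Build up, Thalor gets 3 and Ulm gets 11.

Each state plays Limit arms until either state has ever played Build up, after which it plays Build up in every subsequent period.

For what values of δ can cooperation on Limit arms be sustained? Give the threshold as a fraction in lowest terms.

Thalor's threshold: (9−6)/(9−3) = 1/2.
Ulm's threshold: (26−16)/(26−11) = 2/3.
1/2 < 2/3, so Ulm binds and δ* = 2/3.

2/3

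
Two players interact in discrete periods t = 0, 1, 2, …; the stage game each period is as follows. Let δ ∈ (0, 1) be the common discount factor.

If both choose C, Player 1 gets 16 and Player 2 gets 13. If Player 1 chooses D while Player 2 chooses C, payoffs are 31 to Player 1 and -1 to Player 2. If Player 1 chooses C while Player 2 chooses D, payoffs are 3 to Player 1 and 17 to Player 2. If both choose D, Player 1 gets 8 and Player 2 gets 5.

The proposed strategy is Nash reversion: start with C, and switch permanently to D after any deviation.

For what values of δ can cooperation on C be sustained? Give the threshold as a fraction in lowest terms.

For Player 1: deviation gain 31−16 = 15, per-period punishment loss 16−8 = 8. IC gives δ ≥ 15/23.
For Player 2: gain 4, loss 8 per period, so δ ≥ 4/12 = 1/3.
The tighter constraint is Player 1's, so cooperation needs δ ≥ 15/23.

15/23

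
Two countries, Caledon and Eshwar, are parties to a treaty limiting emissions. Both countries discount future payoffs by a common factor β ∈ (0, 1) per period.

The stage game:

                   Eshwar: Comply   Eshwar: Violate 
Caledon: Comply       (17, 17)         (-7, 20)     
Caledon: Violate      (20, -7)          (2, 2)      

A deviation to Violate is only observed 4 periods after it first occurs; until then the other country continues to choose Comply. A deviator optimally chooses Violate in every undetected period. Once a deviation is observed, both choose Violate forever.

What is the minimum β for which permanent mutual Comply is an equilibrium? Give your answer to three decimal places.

A deviator earns 20 for 4 periods, then 2 forever; cooperating earns 17 forever. Multiplying the IC by (1−β):
17 ≥ 20(1−β^4) + 2β^4, so 18·β^4 ≥ 3 and β^4 ≥ 1/6.
β ≥ (1/6)^(1/4) ≈ 0.639.

0.639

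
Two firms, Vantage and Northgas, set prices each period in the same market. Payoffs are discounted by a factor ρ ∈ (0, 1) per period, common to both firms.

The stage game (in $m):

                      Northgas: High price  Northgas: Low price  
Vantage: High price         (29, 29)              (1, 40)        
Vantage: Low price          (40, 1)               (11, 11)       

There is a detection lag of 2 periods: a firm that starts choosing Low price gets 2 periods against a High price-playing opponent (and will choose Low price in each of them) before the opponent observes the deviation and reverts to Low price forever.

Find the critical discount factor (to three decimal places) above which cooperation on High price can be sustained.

The best deviation is to choose Low price for all 2 undetected periods, earning 40 each, then 11 forever once detected.
Deviation value: 40(1−ρ^2)/(1−ρ) + 11ρ^2/(1−ρ); cooperation value: 29/(1−ρ).
IC: 29 ≥ 40(1−ρ^2) + 11ρ^2 = 40 − 29ρ^2.
So ρ^2 ≥ 11/29, giving ρ ≥ (11/29)^(1/2) ≈ 0.616.

0.616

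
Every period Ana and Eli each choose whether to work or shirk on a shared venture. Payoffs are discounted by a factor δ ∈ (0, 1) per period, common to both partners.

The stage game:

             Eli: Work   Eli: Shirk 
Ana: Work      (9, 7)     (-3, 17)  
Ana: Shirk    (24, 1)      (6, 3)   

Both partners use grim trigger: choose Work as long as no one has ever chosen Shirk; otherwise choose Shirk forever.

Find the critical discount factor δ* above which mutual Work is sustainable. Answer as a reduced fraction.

5/6

Ana: cooperation gives 9 each period; deviation gives 24 once then 6 forever.
  9/(1−δ) ≥ 24 + 6δ/(1−δ) ⇒ δ ≥ 15/18 = 5/6.
Eli: cooperation gives 7 each period; deviation gives 17 once then 3 forever.
  δ ≥ 10/14 = 5/7.
Both must hold, so the binding constraint is Ana's: δ ≥ 5/6.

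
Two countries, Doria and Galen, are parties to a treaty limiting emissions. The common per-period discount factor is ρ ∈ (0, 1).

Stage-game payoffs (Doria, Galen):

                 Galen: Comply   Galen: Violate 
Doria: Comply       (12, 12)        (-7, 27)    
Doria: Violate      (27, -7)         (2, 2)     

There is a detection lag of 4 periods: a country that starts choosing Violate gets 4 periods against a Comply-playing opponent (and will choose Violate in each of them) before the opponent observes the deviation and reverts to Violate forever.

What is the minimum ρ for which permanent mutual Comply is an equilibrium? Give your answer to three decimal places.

0.880

Deviating for the 4 undetected periods gains 27−12 = 15 per period over cooperation, then loses 12−2 = 10 per period forever once punishment starts.
Gain: 15(1 + ρ + … + ρ^3); loss: 10·ρ^4/(1−ρ).
No profitable deviation ⇔ 15(1−ρ^4) ≤ 10·ρ^4, i.e. ρ^4 ≥ 15/(15+10) = 3/5.
Hence ρ ≥ (3/5)^(1/4) ≈ 0.880.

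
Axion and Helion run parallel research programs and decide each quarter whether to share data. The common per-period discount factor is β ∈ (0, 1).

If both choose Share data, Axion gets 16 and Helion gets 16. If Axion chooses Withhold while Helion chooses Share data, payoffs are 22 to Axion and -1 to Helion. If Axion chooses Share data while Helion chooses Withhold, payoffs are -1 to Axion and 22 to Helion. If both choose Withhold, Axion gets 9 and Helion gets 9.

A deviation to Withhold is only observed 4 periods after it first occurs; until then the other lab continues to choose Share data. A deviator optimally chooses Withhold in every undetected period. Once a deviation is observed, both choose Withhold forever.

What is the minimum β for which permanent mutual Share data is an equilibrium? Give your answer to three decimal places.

Deviating for the 4 undetected periods gains 22−16 = 6 per period over cooperation, then loses 16−9 = 7 per period forever once punishment starts.
Gain: 6(1 + β + … + β^3); loss: 7·β^4/(1−β).
No profitable deviation ⇔ 6(1−β^4) ≤ 7·β^4, i.e. β^4 ≥ 6/(6+7) = 6/13.
Hence β ≥ (6/13)^(1/4) ≈ 0.824.

0.824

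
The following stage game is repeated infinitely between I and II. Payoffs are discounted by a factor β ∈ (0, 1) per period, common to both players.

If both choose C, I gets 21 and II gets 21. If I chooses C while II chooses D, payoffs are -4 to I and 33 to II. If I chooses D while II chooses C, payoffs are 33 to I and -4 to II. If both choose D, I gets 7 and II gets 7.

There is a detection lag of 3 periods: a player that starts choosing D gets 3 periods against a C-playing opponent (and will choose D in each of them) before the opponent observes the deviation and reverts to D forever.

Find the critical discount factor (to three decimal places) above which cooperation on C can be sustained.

0.773

A deviator earns 33 for 3 periods, then 7 forever; cooperating earns 21 forever. Multiplying the IC by (1−β):
21 ≥ 33(1−β^3) + 7β^3, so 26·β^3 ≥ 12 and β^3 ≥ 6/13.
β ≥ (6/13)^(1/3) ≈ 0.773.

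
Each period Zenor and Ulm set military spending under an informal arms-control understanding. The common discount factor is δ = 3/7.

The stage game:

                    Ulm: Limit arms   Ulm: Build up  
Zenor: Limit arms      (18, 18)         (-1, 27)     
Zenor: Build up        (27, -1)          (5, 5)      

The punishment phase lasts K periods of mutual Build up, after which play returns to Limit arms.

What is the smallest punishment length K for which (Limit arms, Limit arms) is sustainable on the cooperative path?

IC: δ(1−δ^K)/(1−δ) ≥ (27−18)/(18−5) = 9/13.
With δ = 3/7: need 1 − δ^K ≥ 9/13·(1−3/7)/(3/7), i.e. δ^K ≤ 0.0769.
Since (3/7)^3 = 0.0787 and (3/7)^4 = 0.0337, the smallest such K is 4.

4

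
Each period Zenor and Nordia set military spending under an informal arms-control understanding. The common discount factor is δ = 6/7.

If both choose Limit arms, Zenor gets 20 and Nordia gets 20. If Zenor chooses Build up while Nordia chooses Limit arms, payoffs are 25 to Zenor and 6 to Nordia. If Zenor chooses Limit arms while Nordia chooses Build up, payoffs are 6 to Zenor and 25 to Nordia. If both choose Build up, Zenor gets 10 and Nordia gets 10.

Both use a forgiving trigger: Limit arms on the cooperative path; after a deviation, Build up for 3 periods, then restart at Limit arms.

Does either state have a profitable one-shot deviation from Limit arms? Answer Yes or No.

No

IC: δ+…+δ^3 ≥ (25−20)/(20−10) = 1/2.
At δ = 6/7: partial sum = 2.2216 ≥ 0.5000. Cooperation sustainable.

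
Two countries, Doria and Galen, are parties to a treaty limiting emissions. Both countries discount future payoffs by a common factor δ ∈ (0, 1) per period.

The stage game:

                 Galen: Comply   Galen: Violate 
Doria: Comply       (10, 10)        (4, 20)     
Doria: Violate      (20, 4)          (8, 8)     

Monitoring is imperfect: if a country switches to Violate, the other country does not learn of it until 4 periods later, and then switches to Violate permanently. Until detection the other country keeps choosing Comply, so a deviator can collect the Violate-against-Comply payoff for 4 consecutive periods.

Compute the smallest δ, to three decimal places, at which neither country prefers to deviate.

The best deviation is to choose Violate for all 4 undetected periods, earning 20 each, then 8 forever once detected.
Deviation value: 20(1−δ^4)/(1−δ) + 8δ^4/(1−δ); cooperation value: 10/(1−δ).
IC: 10 ≥ 20(1−δ^4) + 8δ^4 = 20 − 12δ^4.
So δ^4 ≥ 10/12 = 5/6, giving δ ≥ (5/6)^(1/4) ≈ 0.955.

0.955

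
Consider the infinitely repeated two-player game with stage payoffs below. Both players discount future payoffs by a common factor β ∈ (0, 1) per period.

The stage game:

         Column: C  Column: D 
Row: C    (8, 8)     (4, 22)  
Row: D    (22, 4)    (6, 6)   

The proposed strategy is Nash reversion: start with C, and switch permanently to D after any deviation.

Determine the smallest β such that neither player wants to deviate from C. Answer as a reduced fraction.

8/(1−β) ≥ 22 + 6β/(1−β)
8 ≥ 22 − 16β
β ≥ 14/16 = 7/8.

7/8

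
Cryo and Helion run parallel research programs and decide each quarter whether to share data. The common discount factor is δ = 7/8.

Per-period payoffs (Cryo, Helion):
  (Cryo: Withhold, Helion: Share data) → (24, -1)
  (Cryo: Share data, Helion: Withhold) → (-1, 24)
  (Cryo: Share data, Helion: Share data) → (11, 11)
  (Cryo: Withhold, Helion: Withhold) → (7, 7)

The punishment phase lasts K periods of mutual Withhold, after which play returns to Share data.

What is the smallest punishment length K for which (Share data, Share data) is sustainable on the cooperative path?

5

No profitable deviation requires (11−7)(δ+…+δ^K) ≥ 24−11, i.e. δ+…+δ^K ≥ 13/4 ≈ 3.2500.
With δ = 7/8, the partial sums are K=1: 0.8750, K=2: 1.6406, K=3: 2.3105, K=4: 2.8967, K=5: 3.4096.
K = 5 is the first length at which the sum reaches 3.2500.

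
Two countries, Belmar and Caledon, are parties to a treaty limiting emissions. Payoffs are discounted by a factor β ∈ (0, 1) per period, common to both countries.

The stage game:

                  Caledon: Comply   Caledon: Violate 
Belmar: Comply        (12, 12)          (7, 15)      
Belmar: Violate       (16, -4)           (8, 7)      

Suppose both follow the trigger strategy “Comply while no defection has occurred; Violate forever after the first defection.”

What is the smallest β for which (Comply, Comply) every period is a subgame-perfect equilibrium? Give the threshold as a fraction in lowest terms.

Belmar: cooperation gives 12 each period; deviation gives 16 once then 8 forever.
  12/(1−β) ≥ 16 + 8β/(1−β) ⇒ β ≥ 4/8 = 1/2.
Caledon: cooperation gives 12 each period; deviation gives 15 once then 7 forever.
  β ≥ 3/8.
Both must hold, so the binding constraint is Belmar's: β ≥ 1/2.

1/2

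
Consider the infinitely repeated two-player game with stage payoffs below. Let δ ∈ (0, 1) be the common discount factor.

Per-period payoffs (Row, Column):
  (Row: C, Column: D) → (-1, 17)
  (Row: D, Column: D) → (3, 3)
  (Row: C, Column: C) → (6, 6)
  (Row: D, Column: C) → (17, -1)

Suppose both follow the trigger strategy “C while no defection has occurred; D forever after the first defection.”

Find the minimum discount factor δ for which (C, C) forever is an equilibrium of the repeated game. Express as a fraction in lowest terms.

Cooperation forever yields 6 each period: 6/(1−δ).
Deviating yields 17 once, then 3 forever: 17 + 3δ/(1−δ).
No profitable deviation requires 6/(1−δ) ≥ 17 + 3δ/(1−δ).
Multiplying by (1−δ): 6 ≥ 17(1−δ) + 3δ = 17 − 14δ.
So 14δ ≥ 11, i.e. δ ≥ 11/14.

11/14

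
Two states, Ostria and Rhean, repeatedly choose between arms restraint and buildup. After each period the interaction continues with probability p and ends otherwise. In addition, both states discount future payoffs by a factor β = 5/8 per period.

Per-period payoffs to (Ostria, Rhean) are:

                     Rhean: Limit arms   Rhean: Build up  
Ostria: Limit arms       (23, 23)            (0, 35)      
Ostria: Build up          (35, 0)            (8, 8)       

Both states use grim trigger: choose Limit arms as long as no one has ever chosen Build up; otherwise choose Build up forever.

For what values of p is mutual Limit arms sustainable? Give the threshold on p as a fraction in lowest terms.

With continuation probability p and discount β, the effective per-period discount factor is βp.
Grim-trigger IC: βp ≥ (35−23)/(35−8) = 4/9.
So p ≥ (4/9)/(5/8) = 32/45.

32/45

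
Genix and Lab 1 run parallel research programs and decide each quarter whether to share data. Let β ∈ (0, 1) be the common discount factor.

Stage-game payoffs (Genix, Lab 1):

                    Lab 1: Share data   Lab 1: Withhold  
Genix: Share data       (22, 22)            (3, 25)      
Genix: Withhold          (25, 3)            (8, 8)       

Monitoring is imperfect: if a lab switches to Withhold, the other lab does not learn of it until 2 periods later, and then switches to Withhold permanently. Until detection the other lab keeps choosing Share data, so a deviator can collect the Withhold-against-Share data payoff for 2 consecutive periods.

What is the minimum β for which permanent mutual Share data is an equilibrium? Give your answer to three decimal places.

0.420

Deviating for the 2 undetected periods gains 25−22 = 3 per period over cooperation, then loses 22−8 = 14 per period forever once punishment starts.
Gain: 3(1 + β + … + β^1); loss: 14·β^2/(1−β).
No profitable deviation ⇔ 3(1−β^2) ≤ 14·β^2, i.e. β^2 ≥ 3/(3+14) = 3/17.
Hence β ≥ (3/17)^(1/2) ≈ 0.420.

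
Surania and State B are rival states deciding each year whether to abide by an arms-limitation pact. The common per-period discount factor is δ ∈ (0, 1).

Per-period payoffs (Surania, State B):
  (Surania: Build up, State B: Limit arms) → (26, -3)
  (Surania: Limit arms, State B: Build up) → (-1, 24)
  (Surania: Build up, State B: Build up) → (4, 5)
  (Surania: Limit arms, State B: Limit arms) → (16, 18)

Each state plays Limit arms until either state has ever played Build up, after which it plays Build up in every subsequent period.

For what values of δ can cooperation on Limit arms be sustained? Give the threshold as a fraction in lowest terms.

5/11

For Surania: deviation gain 26−16 = 10, per-period punishment loss 16−4 = 12. IC gives δ ≥ 10/22 = 5/11.
For State B: gain 6, loss 13 per period, so δ ≥ 6/19.
The tighter constraint is Surania's, so cooperation needs δ ≥ 5/11.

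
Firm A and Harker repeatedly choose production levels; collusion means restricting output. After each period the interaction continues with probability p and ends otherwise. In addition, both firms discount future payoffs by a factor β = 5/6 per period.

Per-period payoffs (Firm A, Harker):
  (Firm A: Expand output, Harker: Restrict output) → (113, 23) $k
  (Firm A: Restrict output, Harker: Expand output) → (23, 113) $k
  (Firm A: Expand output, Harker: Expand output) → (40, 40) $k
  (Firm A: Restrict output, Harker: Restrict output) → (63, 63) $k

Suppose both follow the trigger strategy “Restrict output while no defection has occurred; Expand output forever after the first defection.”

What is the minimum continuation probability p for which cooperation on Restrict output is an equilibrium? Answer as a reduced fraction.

60/73

With continuation probability p and discount β, the effective per-period discount factor is βp.
Grim-trigger IC: βp ≥ (113−63)/(113−40) = 50/73.
So p ≥ (50/73)/(5/6) = 60/73.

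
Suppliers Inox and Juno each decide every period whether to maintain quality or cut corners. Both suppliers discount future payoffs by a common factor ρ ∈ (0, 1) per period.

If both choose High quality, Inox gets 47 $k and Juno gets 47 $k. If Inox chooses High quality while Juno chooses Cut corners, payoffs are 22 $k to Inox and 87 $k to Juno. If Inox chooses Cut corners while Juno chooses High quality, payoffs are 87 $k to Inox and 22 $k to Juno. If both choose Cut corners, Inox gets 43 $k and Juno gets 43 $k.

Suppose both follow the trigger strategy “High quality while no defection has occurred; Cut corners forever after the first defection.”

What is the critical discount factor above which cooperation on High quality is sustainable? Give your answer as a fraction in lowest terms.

10/11

47/(1−ρ) ≥ 87 + 43ρ/(1−ρ)
47 ≥ 87 − 44ρ
ρ ≥ 40/44 = 10/11.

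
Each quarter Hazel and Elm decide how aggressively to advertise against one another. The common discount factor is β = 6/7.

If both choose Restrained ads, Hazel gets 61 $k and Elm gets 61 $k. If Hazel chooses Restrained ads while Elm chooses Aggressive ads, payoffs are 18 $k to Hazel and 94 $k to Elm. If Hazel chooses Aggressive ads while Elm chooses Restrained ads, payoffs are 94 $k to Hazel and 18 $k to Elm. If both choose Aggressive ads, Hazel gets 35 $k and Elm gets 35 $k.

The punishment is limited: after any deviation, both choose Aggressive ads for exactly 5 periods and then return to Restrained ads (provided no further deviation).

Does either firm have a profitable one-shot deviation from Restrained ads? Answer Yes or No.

A one-shot deviation gives 94 now, then 35 for 5 periods, then back to 61.
Gain from deviating: (94−61) today; loss: (61−35) in each of the next 5 periods.
No-deviation condition: (61−35)(β+…+β^5) ≥ 94−61, i.e. β+…+β^5 ≥ 33/26.
At β = 6/7: β+…+β^5 = 3.2240 ≥ 1.2692.
So cooperation is sustainable.

No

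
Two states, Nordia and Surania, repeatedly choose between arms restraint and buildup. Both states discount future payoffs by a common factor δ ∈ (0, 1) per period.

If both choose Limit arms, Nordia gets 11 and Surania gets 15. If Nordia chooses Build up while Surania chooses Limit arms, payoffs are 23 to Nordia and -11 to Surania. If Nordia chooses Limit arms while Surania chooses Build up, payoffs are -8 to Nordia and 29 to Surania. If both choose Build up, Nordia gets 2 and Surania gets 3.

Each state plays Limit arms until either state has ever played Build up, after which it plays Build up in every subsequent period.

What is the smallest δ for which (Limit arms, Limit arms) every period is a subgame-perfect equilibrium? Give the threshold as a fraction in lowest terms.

Nordia's threshold: (23−11)/(23−2) = 4/7.
Surania's threshold: (29−15)/(29−3) = 7/13.
4/7 > 7/13, so Nordia binds and δ* = 4/7.

4/7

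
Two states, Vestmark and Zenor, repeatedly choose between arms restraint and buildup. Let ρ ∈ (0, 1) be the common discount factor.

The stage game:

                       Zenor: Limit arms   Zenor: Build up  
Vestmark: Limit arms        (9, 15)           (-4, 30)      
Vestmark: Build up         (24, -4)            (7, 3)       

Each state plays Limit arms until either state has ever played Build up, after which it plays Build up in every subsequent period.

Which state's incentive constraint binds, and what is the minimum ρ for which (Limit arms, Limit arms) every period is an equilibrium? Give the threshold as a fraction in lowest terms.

Vestmark; ρ ≥ 15/17

Vestmark: cooperation gives 9 each period; deviation gives 24 once then 7 forever.
  9/(1−ρ) ≥ 24 + 7ρ/(1−ρ) ⇒ ρ ≥ 15/17.
Zenor: cooperation gives 15 each period; deviation gives 30 once then 3 forever.
  ρ ≥ 15/27 = 5/9.
Both must hold, so the binding constraint is Vestmark's: ρ ≥ 15/17.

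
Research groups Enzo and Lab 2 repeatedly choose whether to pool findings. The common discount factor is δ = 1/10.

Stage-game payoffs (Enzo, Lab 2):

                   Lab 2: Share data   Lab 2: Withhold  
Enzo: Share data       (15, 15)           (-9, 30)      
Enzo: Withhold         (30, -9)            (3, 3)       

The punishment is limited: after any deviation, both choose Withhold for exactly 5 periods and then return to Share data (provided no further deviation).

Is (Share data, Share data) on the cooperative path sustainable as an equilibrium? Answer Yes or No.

No

Comparing payoff streams over the 6 periods until play realigns: cooperate → 15(1+δ+…+δ^5); deviate → 30 + 3(δ+…+δ^5).
Cooperation is sustained iff (15−3)(δ+…+δ^5) ≥ 30−15.
δ+…+δ^5 = 1/10·(1−(1/10)^5)/(1−1/10) = 0.1111, and (30−15)/(15−3) = 1.2500.
0.1111 < 1.2500, so cooperation is not sustainable.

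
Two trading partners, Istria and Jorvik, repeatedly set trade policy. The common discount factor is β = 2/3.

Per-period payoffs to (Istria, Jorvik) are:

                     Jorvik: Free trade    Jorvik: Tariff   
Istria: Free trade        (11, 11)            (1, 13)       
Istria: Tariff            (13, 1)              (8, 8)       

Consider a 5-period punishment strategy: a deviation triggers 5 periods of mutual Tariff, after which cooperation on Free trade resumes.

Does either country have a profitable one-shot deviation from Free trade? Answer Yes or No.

No

Comparing payoff streams over the 6 periods until play realigns: cooperate → 11(1+β+…+β^5); deviate → 13 + 8(β+…+β^5).
Cooperation is sustained iff (11−8)(β+…+β^5) ≥ 13−11.
β+…+β^5 = 2/3·(1−(2/3)^5)/(1−2/3) = 1.7366, and (13−11)/(11−8) = 0.6667.
1.7366 ≥ 0.6667, so cooperation is sustainable.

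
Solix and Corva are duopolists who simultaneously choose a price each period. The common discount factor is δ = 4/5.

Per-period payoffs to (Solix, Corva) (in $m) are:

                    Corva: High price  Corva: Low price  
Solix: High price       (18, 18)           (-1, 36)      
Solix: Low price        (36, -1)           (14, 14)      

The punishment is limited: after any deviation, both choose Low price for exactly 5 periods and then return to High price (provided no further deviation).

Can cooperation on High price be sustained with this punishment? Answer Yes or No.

IC: δ+…+δ^5 ≥ (36−18)/(18−14) = 9/2.
At δ = 4/5: partial sum = 2.6893 < 4.5000. Cooperation not sustainable.

No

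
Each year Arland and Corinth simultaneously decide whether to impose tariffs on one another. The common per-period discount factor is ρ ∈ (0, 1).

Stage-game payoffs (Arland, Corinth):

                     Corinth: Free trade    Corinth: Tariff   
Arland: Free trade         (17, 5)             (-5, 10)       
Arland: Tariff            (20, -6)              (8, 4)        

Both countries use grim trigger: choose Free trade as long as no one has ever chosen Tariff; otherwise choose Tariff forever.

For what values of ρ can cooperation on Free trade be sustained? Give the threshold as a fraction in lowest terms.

Arland: cooperation gives 17 each period; deviation gives 20 once then 8 forever.
  17/(1−ρ) ≥ 20 + 8ρ/(1−ρ) ⇒ ρ ≥ 3/12 = 1/4.
Corinth: cooperation gives 5 each period; deviation gives 10 once then 4 forever.
  ρ ≥ 5/6.
Both must hold, so the binding constraint is Corinth's: ρ ≥ 5/6.

5/6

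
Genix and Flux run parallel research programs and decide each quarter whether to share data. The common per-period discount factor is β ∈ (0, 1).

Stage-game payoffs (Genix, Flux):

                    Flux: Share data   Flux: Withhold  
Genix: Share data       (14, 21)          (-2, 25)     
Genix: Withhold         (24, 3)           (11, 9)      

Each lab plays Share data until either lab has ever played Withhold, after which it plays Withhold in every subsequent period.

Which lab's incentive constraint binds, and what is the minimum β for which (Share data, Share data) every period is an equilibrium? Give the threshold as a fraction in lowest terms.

Genix; β ≥ 10/13

For Genix: deviation gain 24−14 = 10, per-period punishment loss 14−11 = 3. IC gives β ≥ 10/13.
For Flux: gain 4, loss 12 per period, so β ≥ 4/16 = 1/4.
The tighter constraint is Genix's, so cooperation needs β ≥ 10/13.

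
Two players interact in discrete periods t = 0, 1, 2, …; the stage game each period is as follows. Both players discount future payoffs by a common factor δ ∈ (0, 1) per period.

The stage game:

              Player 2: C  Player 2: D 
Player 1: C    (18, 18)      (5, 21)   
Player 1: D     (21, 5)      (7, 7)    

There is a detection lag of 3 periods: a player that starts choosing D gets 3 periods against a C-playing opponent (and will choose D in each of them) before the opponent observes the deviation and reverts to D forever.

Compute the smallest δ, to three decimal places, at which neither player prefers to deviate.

Deviating for the 3 undetected periods gains 21−18 = 3 per period over cooperation, then loses 18−7 = 11 per period forever once punishment starts.
Gain: 3(1 + δ + … + δ^2); loss: 11·δ^3/(1−δ).
No profitable deviation ⇔ 3(1−δ^3) ≤ 11·δ^3, i.e. δ^3 ≥ 3/(3+11) = 3/14.
Hence δ ≥ (3/14)^(1/3) ≈ 0.598.

0.598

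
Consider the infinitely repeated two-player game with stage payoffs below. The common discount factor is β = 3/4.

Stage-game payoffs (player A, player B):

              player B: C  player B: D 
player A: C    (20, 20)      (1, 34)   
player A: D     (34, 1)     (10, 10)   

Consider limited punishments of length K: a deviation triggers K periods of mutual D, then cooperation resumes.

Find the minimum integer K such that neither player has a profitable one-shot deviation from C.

3

No profitable deviation requires (20−10)(β+…+β^K) ≥ 34−20, i.e. β+…+β^K ≥ 7/5 ≈ 1.4000.
With β = 3/4, the partial sums are K=1: 0.7500, K=2: 1.3125, K=3: 1.7344.
K = 3 is the first length at which the sum reaches 1.4000.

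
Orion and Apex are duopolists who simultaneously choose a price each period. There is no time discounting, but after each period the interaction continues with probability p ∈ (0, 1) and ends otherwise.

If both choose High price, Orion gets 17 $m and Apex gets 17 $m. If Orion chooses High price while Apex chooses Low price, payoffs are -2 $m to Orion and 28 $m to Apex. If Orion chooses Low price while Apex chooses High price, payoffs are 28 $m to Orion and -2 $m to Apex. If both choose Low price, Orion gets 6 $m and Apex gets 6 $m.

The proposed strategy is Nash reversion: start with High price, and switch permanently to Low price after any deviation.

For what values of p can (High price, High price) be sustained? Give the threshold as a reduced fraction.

With no time discounting, the continuation probability p plays the role of the discount factor.
Grim-trigger IC: 17/(1−p) ≥ 28 + 6p/(1−p) ⇒ p ≥ (28−17)/(28−6) = 1/2.

1/2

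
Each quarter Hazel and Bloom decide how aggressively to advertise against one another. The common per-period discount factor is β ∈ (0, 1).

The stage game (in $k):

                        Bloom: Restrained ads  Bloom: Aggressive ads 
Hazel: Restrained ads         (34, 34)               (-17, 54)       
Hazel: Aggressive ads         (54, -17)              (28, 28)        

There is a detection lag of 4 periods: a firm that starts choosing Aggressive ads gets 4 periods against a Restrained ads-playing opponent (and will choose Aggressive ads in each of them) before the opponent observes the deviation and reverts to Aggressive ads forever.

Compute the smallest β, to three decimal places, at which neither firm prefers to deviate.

Deviating for the 4 undetected periods gains 54−34 = 20 per period over cooperation, then loses 34−28 = 6 per period forever once punishment starts.
Gain: 20(1 + β + … + β^3); loss: 6·β^4/(1−β).
No profitable deviation ⇔ 20(1−β^4) ≤ 6·β^4, i.e. β^4 ≥ 20/(20+6) = 10/13.
Hence β ≥ (10/13)^(1/4) ≈ 0.937.

0.937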